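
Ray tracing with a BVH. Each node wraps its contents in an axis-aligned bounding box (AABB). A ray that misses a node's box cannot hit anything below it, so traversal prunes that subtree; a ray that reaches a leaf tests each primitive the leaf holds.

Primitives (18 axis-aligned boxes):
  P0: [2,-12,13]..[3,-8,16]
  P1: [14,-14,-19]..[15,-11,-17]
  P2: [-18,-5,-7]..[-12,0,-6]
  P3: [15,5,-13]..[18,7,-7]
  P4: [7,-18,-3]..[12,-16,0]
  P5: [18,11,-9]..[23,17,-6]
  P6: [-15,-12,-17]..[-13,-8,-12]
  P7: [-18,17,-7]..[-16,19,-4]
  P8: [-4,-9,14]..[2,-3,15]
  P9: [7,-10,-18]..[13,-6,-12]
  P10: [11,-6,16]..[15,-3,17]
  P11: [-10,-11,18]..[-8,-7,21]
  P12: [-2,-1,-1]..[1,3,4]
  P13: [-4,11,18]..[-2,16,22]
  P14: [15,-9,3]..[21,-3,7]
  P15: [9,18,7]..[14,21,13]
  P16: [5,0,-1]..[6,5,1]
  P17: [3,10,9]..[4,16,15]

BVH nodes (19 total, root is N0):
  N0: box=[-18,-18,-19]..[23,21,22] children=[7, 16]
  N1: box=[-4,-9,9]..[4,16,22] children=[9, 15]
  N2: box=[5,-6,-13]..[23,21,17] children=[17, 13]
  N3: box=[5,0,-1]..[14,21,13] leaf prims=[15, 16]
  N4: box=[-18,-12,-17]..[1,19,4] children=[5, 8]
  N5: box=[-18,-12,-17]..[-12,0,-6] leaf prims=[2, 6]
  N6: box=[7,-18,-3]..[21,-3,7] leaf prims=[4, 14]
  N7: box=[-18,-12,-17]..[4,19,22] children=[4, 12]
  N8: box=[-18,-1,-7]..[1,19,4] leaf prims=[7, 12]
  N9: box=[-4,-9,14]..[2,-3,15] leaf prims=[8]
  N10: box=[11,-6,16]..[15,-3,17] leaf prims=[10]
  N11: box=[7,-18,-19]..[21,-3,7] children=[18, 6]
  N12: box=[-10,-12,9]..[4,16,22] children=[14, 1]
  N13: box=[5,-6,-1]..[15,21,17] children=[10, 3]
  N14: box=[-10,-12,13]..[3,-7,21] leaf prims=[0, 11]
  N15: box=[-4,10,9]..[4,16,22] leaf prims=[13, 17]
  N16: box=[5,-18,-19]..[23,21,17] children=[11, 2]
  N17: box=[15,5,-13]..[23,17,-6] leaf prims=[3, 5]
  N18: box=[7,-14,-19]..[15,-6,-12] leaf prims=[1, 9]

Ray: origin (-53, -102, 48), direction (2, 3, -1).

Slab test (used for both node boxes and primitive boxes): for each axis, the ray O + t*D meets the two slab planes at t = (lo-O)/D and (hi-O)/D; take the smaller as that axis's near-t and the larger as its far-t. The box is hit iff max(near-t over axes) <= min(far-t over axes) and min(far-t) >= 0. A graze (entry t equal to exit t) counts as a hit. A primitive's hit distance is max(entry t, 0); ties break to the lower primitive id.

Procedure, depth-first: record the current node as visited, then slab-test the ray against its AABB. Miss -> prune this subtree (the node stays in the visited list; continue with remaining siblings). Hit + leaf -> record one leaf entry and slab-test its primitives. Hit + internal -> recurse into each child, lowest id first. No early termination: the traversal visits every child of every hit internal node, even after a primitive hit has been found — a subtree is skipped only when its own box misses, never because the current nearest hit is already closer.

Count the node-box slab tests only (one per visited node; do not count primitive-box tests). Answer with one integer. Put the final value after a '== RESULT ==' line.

Walk:
N0 x:[35/2,38] y:[28,41] z:[26,67] -> hit [28,38], descend [7, 16]
  N7 x:[35/2,57/2] y:[30,121/3] z:[26,65] -> miss, prune
  N16 x:[29,38] y:[28,41] z:[31,67] -> hit [31,38], descend [2, 11]
    N2 x:[29,38] y:[32,41] z:[31,61] -> hit [32,38], descend [13, 17]
      N13 x:[29,34] y:[32,41] z:[31,49] -> hit [32,34], descend [3, 10]
        N3 x:[29,67/2] y:[34,41] z:[35,49] -> miss, prune
        N10 x:[32,34] y:[32,33] z:[31,32] -> hit [32,32] leaf, test {P10@t=32}
      N17 x:[34,38] y:[107/3,119/3] z:[54,61] -> miss, prune
    N11 x:[30,37] y:[28,33] z:[41,67] -> miss, prune

Summary -> nodes [0, 7, 16, 2, 13, 3, 10, 17, 11]; box-tests=9; leaf-entries=1; first=P10

== RESULT ==
9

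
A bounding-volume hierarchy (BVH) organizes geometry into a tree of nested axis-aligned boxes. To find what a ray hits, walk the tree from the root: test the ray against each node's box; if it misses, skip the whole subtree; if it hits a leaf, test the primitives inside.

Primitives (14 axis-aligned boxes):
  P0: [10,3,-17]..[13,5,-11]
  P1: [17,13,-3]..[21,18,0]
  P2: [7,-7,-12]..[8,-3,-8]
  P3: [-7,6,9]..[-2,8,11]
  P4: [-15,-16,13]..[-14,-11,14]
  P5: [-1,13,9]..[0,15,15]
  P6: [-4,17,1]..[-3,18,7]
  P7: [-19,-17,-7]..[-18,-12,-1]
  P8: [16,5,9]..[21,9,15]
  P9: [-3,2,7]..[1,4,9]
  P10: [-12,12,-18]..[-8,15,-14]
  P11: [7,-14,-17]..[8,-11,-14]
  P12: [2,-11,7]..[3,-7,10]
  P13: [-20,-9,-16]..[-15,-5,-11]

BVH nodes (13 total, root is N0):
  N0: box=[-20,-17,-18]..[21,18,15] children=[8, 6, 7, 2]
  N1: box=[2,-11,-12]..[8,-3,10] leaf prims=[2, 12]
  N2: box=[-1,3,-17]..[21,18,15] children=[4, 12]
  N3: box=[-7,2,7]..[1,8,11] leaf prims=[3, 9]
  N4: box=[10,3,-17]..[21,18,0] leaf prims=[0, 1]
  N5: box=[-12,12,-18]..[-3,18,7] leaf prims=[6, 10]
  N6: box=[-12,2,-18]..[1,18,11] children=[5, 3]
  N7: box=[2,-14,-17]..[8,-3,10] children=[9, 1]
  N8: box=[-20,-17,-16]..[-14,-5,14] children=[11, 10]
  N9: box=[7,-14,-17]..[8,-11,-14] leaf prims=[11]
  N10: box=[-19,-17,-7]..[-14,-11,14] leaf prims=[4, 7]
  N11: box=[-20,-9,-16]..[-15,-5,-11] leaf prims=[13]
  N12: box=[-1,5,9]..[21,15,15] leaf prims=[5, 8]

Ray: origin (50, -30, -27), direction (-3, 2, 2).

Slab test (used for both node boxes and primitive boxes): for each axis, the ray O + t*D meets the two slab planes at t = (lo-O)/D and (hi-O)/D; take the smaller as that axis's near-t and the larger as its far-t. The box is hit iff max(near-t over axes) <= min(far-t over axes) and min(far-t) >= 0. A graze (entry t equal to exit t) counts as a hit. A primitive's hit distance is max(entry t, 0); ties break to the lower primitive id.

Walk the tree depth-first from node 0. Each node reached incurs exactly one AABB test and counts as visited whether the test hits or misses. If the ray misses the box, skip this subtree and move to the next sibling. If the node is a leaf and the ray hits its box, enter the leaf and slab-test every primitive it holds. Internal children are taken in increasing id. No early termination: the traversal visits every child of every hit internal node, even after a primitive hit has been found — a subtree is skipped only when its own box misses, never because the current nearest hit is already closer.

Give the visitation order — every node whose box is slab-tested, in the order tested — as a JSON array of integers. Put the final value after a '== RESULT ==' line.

Trace the traversal:
N0 x:[29/3,70/3] y:[13/2,24] z:[9/2,21] -> hit [29/3,21], descend [2, 6, 7, 8]
  N2 x:[29/3,17] y:[33/2,24] z:[5,21] -> hit [33/2,17], descend [4, 12]
    N4 x:[29/3,40/3] y:[33/2,24] z:[5,27/2] -> miss, prune
    N12 x:[29/3,17] y:[35/2,45/2] z:[18,21] -> miss, prune
  N6 x:[49/3,62/3] y:[16,24] z:[9/2,19] -> hit [49/3,19], descend [3, 5]
    N3 x:[49/3,19] y:[16,19] z:[17,19] -> hit [17,19] leaf, test {P3@t=18, P9@t=17}
    N5 x:[53/3,62/3] y:[21,24] z:[9/2,17] -> miss, prune
  N7 x:[14,16] y:[8,27/2] z:[5,37/2] -> miss, prune
  N8 x:[64/3,70/3] y:[13/2,25/2] z:[11/2,41/2] -> miss, prune

Visited [0, 2, 4, 12, 6, 3, 5, 7, 8]. Tests: 9 box, 1 leaf. Nearest: P9.

== RESULT ==
[0, 2, 4, 12, 6, 3, 5, 7, 8]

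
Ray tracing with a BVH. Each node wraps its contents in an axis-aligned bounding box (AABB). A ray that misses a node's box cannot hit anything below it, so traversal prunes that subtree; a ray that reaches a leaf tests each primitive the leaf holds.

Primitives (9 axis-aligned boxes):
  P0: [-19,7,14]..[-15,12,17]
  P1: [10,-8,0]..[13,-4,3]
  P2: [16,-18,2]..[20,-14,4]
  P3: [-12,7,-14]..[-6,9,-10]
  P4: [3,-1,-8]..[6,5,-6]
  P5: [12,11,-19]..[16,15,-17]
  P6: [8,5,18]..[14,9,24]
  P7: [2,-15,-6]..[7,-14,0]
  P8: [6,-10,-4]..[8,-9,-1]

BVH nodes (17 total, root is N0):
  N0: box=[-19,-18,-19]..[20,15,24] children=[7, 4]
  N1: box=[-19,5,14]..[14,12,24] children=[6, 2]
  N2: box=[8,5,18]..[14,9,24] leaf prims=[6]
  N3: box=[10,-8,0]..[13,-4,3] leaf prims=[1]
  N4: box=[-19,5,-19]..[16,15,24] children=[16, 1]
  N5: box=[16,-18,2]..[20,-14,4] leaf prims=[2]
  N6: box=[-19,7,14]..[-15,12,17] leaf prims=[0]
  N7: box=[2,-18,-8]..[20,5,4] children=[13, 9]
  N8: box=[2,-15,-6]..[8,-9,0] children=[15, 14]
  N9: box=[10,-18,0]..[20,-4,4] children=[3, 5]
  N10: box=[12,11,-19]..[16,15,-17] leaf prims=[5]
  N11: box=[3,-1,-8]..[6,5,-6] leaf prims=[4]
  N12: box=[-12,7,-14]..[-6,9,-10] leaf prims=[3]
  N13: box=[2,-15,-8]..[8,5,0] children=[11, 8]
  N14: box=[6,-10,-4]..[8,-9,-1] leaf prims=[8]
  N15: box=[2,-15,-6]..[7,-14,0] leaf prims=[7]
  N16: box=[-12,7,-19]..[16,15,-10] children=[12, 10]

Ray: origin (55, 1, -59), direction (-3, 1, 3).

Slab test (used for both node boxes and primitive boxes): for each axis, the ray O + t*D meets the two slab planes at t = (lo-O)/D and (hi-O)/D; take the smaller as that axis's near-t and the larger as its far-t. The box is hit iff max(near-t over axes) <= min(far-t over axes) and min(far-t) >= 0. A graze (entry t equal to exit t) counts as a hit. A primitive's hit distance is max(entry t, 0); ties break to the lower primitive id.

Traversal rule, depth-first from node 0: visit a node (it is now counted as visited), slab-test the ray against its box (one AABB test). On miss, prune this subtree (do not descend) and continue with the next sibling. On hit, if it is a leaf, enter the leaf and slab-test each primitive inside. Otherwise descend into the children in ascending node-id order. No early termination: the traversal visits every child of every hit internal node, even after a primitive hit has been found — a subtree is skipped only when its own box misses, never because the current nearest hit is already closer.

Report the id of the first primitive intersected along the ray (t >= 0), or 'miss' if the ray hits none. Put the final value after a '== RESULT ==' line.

Walk:
N0 x:[35/3,74/3] y:[-19,14] z:[40/3,83/3] -> hit [40/3,14], descend [4, 7]
  N4 x:[13,74/3] y:[4,14] z:[40/3,83/3] -> hit [40/3,14], descend [1, 16]
    N1 x:[41/3,74/3] y:[4,11] z:[73/3,83/3] -> miss, prune
    N16 x:[13,67/3] y:[6,14] z:[40/3,49/3] -> hit [40/3,14], descend [10, 12]
      N10 x:[13,43/3] y:[10,14] z:[40/3,14] -> hit [40/3,14] leaf, test {P5@t=40/3}
      N12 x:[61/3,67/3] y:[6,8] z:[15,49/3] -> miss, prune
  N7 x:[35/3,53/3] y:[-19,4] z:[17,21] -> miss, prune

order=[0, 4, 1, 16, 10, 12, 7]  |boxes|=7  |leaves|=1  hit=P5

== RESULT ==
5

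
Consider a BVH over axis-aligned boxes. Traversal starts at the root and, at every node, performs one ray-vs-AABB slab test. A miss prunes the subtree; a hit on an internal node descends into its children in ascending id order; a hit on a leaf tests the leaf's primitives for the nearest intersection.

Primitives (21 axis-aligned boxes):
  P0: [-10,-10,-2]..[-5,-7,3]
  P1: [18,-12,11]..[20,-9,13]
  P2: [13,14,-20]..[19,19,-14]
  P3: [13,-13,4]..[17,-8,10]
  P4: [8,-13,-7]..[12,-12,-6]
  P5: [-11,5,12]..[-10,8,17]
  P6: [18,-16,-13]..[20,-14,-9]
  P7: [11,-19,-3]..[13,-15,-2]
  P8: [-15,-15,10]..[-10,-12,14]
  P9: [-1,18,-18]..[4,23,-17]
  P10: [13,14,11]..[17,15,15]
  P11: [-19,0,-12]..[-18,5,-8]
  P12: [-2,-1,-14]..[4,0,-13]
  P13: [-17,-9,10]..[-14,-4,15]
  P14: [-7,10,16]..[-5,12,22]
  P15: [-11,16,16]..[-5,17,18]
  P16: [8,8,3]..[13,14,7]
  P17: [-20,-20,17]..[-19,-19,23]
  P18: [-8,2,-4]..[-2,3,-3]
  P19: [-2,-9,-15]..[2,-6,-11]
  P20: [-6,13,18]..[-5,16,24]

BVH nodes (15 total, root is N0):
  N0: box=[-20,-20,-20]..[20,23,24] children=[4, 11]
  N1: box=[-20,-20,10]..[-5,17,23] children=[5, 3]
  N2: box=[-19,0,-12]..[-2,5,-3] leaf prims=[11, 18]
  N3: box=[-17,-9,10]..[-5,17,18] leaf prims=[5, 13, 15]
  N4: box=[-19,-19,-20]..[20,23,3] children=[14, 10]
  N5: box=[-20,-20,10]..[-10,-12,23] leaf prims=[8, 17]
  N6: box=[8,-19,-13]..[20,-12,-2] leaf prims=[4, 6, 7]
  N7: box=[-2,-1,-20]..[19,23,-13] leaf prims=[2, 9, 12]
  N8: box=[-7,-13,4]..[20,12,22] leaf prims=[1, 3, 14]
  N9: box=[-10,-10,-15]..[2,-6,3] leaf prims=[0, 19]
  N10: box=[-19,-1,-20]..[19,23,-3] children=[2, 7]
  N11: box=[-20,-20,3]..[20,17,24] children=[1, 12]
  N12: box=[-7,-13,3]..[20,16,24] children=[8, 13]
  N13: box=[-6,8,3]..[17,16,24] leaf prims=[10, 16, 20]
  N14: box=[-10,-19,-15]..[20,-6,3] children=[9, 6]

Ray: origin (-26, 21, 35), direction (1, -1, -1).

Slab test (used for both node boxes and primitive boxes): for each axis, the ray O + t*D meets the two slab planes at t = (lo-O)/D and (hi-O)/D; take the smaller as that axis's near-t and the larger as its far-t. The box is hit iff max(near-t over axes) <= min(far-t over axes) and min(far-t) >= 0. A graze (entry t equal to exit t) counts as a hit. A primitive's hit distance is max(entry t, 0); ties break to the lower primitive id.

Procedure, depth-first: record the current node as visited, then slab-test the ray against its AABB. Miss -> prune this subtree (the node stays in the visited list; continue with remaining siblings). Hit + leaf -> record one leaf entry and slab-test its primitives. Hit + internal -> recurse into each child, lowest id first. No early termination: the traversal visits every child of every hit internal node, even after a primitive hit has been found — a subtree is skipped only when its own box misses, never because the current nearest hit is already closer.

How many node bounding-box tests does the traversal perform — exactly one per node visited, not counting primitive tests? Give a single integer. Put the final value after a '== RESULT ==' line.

Trace the traversal:
N0 x:[6,46] y:[-2,41] z:[11,55] -> hit [11,41], descend [4, 11]
  N4 x:[7,46] y:[-2,40] z:[32,55] -> hit [32,40], descend [10, 14]
    N10 x:[7,45] y:[-2,22] z:[38,55] -> miss, prune
    N14 x:[16,46] y:[27,40] z:[32,50] -> hit [32,40], descend [6, 9]
      N6 x:[34,46] y:[33,40] z:[37,48] -> hit [37,40] leaf, test {P4(miss), P6(miss), P7@t=37}
      N9 x:[16,28] y:[27,31] z:[32,50] -> miss, prune
  N11 x:[6,46] y:[4,41] z:[11,32] -> hit [11,32], descend [1, 12]
    N1 x:[6,21] y:[4,41] z:[12,25] -> hit [12,21], descend [3, 5]
      N3 x:[9,21] y:[4,30] z:[17,25] -> hit [17,21] leaf, test {P5(miss), P13(miss), P15(miss)}
      N5 x:[6,16] y:[33,41] z:[12,25] -> miss, prune
    N12 x:[19,46] y:[5,34] z:[11,32] -> hit [19,32], descend [8, 13]
      N8 x:[19,46] y:[9,34] z:[13,31] -> hit [19,31] leaf, test {P1(miss), P3(miss), P14(miss)}
      N13 x:[20,43] y:[5,13] z:[11,32] -> miss, prune

13 AABB tests over nodes [0, 4, 10, 14, 6, 9, 11, 1, 3, 5, 12, 8, 13]; 3 leaves entered; closest P7.

== RESULT ==
13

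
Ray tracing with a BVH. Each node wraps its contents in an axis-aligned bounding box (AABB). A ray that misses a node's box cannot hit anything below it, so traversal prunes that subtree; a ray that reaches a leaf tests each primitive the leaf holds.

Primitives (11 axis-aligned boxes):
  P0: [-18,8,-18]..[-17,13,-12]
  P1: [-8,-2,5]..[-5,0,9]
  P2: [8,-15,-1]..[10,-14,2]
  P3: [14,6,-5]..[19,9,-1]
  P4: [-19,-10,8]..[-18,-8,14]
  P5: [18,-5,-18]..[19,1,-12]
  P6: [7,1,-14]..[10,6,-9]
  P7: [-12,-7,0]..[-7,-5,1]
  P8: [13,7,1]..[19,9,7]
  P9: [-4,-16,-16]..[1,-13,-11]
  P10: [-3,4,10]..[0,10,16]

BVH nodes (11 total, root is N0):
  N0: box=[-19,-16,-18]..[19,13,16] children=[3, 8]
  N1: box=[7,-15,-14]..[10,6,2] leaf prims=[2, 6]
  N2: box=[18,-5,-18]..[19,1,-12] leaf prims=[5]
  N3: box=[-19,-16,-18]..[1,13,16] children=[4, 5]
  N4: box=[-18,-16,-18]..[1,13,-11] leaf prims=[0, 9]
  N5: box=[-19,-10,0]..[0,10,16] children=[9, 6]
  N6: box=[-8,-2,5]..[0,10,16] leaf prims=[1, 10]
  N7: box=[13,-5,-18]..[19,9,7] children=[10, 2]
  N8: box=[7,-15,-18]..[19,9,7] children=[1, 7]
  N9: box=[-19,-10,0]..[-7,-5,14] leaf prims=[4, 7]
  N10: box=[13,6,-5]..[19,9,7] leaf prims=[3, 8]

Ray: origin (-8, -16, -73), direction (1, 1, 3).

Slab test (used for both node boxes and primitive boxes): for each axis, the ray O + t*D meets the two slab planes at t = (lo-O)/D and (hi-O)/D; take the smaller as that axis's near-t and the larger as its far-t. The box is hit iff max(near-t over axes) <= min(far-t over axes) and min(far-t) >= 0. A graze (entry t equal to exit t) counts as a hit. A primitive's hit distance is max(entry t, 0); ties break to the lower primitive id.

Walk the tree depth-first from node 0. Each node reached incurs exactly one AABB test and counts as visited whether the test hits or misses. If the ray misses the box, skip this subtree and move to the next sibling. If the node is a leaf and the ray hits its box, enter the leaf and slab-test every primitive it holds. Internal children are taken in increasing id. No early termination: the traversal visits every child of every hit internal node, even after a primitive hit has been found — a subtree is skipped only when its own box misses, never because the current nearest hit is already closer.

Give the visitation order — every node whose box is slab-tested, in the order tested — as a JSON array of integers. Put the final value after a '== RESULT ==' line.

Trace the traversal:
N0 x:[-11,27] y:[0,29] z:[55/3,89/3] -> hit [55/3,27], descend [3, 8]
  N3 x:[-11,9] y:[0,29] z:[55/3,89/3] -> miss, prune
  N8 x:[15,27] y:[1,25] z:[55/3,80/3] -> hit [55/3,25], descend [1, 7]
    N1 x:[15,18] y:[1,22] z:[59/3,25] -> miss, prune
    N7 x:[21,27] y:[11,25] z:[55/3,80/3] -> hit [21,25], descend [2, 10]
      N2 x:[26,27] y:[11,17] z:[55/3,61/3] -> miss, prune
      N10 x:[21,27] y:[22,25] z:[68/3,80/3] -> hit [68/3,25] leaf, test {P3@t=68/3, P8@t=74/3}

order=[0, 3, 8, 1, 7, 2, 10]  |boxes|=7  |leaves|=1  hit=P3

== RESULT ==
[0, 3, 8, 1, 7, 2, 10]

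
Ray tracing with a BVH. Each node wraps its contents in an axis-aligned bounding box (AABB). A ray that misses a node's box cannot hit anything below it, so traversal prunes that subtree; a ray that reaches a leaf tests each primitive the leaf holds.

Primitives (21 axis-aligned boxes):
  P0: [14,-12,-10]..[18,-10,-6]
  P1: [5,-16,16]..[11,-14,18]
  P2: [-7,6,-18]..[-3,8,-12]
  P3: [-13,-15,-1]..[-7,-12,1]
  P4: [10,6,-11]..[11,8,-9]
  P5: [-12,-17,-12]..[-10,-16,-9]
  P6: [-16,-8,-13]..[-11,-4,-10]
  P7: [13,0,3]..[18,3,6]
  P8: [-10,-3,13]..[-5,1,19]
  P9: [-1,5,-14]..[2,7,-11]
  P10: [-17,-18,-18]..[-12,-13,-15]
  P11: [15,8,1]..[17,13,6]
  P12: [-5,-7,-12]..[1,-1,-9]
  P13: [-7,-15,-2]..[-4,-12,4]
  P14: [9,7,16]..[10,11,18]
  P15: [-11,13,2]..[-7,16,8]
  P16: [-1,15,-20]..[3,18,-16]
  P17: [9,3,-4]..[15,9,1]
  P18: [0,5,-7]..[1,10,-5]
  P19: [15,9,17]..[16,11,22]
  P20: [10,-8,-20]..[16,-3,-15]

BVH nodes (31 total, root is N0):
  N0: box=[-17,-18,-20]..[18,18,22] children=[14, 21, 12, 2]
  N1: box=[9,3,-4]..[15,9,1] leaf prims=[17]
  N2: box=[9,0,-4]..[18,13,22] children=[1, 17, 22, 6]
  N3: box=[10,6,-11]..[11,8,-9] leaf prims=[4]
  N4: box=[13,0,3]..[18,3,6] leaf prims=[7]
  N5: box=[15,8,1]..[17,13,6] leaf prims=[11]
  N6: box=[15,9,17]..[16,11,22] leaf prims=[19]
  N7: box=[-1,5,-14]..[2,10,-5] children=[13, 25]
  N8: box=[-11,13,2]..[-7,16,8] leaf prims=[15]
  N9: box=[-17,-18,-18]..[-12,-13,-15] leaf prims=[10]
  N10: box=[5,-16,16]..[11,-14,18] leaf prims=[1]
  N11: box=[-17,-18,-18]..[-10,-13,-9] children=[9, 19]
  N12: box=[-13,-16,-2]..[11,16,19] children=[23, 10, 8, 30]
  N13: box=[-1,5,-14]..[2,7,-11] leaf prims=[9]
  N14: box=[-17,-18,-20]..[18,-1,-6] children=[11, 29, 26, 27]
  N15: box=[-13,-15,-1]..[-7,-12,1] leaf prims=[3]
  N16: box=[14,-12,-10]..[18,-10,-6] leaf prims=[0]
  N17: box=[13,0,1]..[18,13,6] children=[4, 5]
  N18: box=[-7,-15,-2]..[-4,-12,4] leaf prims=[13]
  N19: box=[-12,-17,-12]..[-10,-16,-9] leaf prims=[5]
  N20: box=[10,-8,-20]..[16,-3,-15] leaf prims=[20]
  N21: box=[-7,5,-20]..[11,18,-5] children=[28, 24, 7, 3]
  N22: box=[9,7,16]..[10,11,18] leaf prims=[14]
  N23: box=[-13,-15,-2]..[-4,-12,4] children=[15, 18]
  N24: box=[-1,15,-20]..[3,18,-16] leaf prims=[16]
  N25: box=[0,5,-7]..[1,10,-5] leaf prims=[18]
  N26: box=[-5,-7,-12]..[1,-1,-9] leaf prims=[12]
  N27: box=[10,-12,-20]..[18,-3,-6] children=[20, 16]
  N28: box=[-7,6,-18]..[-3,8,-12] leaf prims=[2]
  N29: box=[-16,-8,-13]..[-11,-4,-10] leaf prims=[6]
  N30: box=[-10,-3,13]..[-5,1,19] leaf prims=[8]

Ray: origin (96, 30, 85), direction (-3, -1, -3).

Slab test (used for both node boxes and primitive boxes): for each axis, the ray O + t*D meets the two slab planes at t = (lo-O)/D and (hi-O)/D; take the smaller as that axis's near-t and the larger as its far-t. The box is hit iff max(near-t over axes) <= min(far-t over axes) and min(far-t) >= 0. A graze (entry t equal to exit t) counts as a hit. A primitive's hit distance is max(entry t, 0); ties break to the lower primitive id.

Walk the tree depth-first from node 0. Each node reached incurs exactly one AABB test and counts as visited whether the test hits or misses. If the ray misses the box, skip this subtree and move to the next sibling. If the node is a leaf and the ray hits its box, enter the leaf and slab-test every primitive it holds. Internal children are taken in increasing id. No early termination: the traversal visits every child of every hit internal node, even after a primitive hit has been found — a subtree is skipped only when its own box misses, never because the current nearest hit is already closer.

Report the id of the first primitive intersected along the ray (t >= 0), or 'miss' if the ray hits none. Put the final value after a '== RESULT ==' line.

Traverse from the root:
N0 x:[26,113/3] y:[12,48] z:[21,35] -> hit [26,35], descend [2, 12, 14, 21]
  N2 x:[26,29] y:[17,30] z:[21,89/3] -> hit [26,29], descend [1, 6, 17, 22]
    N1 x:[27,29] y:[21,27] z:[28,89/3] -> miss, prune
    N6 x:[80/3,27] y:[19,21] z:[21,68/3] -> miss, prune
    N17 x:[26,83/3] y:[17,30] z:[79/3,28] -> hit [79/3,83/3], descend [4, 5]
      N4 x:[26,83/3] y:[27,30] z:[79/3,82/3] -> hit [27,82/3] leaf, test {P7@t=27}
      N5 x:[79/3,27] y:[17,22] z:[79/3,28] -> miss, prune
    N22 x:[86/3,29] y:[19,23] z:[67/3,23] -> miss, prune
  N12 x:[85/3,109/3] y:[14,46] z:[22,29] -> hit [85/3,29], descend [8, 10, 23, 30]
    N8 x:[103/3,107/3] y:[14,17] z:[77/3,83/3] -> miss, prune
    N10 x:[85/3,91/3] y:[44,46] z:[67/3,23] -> miss, prune
    N23 x:[100/3,109/3] y:[42,45] z:[27,29] -> miss, prune
    N30 x:[101/3,106/3] y:[29,33] z:[22,24] -> miss, prune
  N14 x:[26,113/3] y:[31,48] z:[91/3,35] -> hit [31,35], descend [11, 26, 27, 29]
    N11 x:[106/3,113/3] y:[43,48] z:[94/3,103/3] -> miss, prune
    N26 x:[95/3,101/3] y:[31,37] z:[94/3,97/3] -> hit [95/3,97/3] leaf, test {P12@t=95/3}
    N27 x:[26,86/3] y:[33,42] z:[91/3,35] -> miss, prune
    N29 x:[107/3,112/3] y:[34,38] z:[95/3,98/3] -> miss, prune
  N21 x:[85/3,103/3] y:[12,25] z:[30,35] -> miss, prune

order=[0, 2, 1, 6, 17, 4, 5, 22, 12, 8, 10, 23, 30, 14, 11, 26, 27, 29, 21]  |boxes|=19  |leaves|=2  hit=P7

== RESULT ==
7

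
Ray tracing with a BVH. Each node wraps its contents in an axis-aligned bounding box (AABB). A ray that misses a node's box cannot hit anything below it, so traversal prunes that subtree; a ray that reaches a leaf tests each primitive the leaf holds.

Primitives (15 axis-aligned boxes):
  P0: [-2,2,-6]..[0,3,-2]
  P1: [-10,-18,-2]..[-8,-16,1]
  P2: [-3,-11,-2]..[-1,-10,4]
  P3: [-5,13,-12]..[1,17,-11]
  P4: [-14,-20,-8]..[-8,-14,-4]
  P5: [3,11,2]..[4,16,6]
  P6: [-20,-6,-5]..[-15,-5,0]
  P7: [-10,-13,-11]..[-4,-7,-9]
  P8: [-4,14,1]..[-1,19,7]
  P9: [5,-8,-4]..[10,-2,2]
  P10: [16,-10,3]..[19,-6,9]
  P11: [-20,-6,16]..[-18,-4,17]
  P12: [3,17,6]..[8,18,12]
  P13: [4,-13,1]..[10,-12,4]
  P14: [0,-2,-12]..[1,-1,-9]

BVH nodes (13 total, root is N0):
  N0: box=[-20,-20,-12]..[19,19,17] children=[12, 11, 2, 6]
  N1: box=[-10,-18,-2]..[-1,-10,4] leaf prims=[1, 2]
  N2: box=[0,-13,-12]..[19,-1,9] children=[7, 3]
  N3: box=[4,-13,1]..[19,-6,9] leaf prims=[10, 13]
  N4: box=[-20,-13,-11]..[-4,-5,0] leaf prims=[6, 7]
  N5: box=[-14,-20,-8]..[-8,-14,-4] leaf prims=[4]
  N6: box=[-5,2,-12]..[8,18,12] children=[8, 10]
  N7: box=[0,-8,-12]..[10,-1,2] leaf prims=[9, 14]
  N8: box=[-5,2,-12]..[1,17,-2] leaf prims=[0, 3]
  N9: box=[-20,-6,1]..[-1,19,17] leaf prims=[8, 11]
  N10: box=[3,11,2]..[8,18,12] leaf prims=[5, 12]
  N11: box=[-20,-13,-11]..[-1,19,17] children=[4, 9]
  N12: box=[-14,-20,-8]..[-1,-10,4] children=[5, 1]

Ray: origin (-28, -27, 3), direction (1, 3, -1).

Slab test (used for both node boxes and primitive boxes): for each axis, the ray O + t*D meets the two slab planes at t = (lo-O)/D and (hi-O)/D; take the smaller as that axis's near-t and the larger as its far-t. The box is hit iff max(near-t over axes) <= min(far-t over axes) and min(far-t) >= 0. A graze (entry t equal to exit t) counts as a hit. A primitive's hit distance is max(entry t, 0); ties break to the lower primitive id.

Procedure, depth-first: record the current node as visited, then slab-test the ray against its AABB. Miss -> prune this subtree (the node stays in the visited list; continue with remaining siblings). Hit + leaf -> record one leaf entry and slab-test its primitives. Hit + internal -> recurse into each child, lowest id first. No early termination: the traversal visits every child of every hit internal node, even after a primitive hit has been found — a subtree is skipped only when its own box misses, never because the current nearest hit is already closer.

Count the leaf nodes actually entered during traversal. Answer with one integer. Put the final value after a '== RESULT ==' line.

Trace the traversal:
N0 x:[8,47] y:[7/3,46/3] z:[-14,15] -> hit [8,15], descend [2, 6, 11, 12]
  N2 x:[28,47] y:[14/3,26/3] z:[-6,15] -> miss, prune
  N6 x:[23,36] y:[29/3,15] z:[-9,15] -> miss, prune
  N11 x:[8,27] y:[14/3,46/3] z:[-14,14] -> hit [8,14], descend [4, 9]
    N4 x:[8,24] y:[14/3,22/3] z:[3,14] -> miss, prune
    N9 x:[8,27] y:[7,46/3] z:[-14,2] -> miss, prune
  N12 x:[14,27] y:[7/3,17/3] z:[-1,11] -> miss, prune

Visited [0, 2, 6, 11, 4, 9, 12]. Tests: 7 box, 0 leaf. Nearest: miss.

== RESULT ==
0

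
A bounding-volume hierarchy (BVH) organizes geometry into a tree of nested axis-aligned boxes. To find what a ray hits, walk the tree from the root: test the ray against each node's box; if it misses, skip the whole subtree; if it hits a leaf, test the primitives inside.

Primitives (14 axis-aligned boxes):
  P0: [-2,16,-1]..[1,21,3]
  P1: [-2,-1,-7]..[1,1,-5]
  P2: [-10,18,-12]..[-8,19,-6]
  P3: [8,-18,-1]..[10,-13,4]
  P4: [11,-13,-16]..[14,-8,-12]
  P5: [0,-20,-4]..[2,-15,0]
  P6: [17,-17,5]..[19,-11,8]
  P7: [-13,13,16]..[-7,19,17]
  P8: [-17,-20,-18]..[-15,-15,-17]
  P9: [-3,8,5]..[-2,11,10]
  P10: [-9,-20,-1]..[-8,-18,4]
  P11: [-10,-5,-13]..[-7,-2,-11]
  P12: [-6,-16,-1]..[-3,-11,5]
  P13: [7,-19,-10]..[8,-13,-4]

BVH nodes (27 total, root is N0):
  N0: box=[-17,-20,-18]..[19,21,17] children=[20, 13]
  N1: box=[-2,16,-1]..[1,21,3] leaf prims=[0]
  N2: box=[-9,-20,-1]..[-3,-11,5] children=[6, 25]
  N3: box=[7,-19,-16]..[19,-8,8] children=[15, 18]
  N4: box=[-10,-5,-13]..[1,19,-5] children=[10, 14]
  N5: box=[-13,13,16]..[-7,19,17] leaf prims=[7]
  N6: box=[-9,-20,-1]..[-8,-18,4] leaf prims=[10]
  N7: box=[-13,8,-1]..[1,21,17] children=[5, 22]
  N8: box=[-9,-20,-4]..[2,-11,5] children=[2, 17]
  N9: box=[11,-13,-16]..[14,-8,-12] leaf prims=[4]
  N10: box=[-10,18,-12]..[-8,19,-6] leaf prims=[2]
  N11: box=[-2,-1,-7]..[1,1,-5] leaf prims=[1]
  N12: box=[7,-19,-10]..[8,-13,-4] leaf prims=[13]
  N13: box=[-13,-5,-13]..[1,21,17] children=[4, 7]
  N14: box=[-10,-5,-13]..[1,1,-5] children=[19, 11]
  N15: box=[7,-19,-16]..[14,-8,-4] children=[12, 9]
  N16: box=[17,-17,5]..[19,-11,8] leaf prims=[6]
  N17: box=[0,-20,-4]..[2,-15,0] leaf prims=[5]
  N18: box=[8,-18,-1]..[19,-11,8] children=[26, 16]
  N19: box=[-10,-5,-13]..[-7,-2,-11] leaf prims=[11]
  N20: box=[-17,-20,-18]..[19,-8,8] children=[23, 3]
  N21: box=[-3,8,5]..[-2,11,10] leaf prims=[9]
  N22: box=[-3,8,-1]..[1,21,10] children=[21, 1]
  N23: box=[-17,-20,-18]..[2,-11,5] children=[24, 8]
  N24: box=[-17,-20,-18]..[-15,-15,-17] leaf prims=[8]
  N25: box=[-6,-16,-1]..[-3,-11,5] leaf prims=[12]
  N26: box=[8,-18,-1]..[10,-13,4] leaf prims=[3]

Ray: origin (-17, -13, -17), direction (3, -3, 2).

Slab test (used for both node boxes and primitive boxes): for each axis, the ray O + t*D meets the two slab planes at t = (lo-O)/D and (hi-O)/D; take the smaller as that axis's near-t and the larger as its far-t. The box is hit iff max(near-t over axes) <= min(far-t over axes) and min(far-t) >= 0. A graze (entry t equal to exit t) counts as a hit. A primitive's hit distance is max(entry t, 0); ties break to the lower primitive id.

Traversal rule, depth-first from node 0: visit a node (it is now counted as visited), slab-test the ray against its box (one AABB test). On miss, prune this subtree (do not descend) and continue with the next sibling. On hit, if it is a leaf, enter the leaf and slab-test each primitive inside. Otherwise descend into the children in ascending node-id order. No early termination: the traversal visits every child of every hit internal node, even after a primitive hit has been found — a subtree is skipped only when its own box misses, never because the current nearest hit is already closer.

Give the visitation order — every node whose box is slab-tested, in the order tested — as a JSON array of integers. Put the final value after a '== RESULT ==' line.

Walk:
N0 x:[0,12] y:[-34/3,7/3] z:[-1/2,17] -> hit [0,7/3], descend [13, 20]
  N13 x:[4/3,6] y:[-34/3,-8/3] z:[2,17] -> miss, prune
  N20 x:[0,12] y:[-5/3,7/3] z:[-1/2,25/2] -> hit [0,7/3], descend [3, 23]
    N3 x:[8,12] y:[-5/3,2] z:[1/2,25/2] -> miss, prune
    N23 x:[0,19/3] y:[-2/3,7/3] z:[-1/2,11] -> hit [0,7/3], descend [8, 24]
      N8 x:[8/3,19/3] y:[-2/3,7/3] z:[13/2,11] -> miss, prune
      N24 x:[0,2/3] y:[2/3,7/3] z:[-1/2,0] -> miss, prune

Summary -> nodes [0, 13, 20, 3, 23, 8, 24]; box-tests=7; leaf-entries=0; first=miss

== RESULT ==
[0, 13, 20, 3, 23, 8, 24]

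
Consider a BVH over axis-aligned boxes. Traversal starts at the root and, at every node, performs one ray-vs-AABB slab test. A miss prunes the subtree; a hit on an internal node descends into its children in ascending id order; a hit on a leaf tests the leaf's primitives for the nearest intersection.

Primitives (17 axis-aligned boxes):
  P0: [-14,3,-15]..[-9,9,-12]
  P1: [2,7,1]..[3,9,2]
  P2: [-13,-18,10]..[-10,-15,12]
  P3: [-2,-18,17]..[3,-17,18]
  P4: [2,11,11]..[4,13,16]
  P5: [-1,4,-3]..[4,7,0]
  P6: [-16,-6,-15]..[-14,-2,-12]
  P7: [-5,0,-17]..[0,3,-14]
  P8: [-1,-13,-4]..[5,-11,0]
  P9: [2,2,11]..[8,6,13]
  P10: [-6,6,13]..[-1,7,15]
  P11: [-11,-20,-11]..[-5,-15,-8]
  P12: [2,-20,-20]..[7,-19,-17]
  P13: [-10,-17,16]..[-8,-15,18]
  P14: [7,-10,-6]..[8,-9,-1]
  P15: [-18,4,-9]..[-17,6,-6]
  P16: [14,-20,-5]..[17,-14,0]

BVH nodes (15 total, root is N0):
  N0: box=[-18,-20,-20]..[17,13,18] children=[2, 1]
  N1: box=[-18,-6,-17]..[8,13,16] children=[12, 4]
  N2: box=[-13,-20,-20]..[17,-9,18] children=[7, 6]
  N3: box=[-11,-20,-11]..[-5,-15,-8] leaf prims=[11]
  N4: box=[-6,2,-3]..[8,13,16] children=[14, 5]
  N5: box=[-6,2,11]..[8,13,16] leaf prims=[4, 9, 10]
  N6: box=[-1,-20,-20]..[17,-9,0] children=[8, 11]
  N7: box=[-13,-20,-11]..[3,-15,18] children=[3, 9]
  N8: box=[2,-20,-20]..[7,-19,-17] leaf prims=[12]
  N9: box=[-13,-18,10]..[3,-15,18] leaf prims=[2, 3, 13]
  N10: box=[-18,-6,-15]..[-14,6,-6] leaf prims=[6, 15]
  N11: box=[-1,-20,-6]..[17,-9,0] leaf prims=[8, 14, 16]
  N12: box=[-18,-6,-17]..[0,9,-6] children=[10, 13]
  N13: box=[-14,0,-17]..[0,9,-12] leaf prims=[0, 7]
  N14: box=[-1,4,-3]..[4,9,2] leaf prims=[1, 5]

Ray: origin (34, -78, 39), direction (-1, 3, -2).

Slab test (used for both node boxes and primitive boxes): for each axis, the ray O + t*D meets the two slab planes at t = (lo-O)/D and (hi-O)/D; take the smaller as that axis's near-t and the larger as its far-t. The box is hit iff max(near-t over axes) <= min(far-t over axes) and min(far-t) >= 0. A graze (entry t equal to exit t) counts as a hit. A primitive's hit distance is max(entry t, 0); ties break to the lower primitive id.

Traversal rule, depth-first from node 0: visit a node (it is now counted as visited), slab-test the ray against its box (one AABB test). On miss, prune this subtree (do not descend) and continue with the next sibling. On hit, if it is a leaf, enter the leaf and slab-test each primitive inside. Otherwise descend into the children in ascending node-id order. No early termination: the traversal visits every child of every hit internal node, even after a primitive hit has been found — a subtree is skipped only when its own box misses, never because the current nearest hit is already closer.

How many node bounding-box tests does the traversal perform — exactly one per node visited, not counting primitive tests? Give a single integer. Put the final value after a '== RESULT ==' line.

Trace the traversal:
N0 x:[17,52] y:[58/3,91/3] z:[21/2,59/2] -> hit [58/3,59/2], descend [1, 2]
  N1 x:[26,52] y:[24,91/3] z:[23/2,28] -> hit [26,28], descend [4, 12]
    N4 x:[26,40] y:[80/3,91/3] z:[23/2,21] -> miss, prune
    N12 x:[34,52] y:[24,29] z:[45/2,28] -> miss, prune
  N2 x:[17,47] y:[58/3,23] z:[21/2,59/2] -> hit [58/3,23], descend [6, 7]
    N6 x:[17,35] y:[58/3,23] z:[39/2,59/2] -> hit [39/2,23], descend [8, 11]
      N8 x:[27,32] y:[58/3,59/3] z:[28,59/2] -> miss, prune
      N11 x:[17,35] y:[58/3,23] z:[39/2,45/2] -> hit [39/2,45/2] leaf, test {P8(miss), P14(miss), P16@t=39/2}
    N7 x:[31,47] y:[58/3,21] z:[21/2,25] -> miss, prune

9 AABB tests over nodes [0, 1, 4, 12, 2, 6, 8, 11, 7]; 1 leaf entered; closest P16.

== RESULT ==
9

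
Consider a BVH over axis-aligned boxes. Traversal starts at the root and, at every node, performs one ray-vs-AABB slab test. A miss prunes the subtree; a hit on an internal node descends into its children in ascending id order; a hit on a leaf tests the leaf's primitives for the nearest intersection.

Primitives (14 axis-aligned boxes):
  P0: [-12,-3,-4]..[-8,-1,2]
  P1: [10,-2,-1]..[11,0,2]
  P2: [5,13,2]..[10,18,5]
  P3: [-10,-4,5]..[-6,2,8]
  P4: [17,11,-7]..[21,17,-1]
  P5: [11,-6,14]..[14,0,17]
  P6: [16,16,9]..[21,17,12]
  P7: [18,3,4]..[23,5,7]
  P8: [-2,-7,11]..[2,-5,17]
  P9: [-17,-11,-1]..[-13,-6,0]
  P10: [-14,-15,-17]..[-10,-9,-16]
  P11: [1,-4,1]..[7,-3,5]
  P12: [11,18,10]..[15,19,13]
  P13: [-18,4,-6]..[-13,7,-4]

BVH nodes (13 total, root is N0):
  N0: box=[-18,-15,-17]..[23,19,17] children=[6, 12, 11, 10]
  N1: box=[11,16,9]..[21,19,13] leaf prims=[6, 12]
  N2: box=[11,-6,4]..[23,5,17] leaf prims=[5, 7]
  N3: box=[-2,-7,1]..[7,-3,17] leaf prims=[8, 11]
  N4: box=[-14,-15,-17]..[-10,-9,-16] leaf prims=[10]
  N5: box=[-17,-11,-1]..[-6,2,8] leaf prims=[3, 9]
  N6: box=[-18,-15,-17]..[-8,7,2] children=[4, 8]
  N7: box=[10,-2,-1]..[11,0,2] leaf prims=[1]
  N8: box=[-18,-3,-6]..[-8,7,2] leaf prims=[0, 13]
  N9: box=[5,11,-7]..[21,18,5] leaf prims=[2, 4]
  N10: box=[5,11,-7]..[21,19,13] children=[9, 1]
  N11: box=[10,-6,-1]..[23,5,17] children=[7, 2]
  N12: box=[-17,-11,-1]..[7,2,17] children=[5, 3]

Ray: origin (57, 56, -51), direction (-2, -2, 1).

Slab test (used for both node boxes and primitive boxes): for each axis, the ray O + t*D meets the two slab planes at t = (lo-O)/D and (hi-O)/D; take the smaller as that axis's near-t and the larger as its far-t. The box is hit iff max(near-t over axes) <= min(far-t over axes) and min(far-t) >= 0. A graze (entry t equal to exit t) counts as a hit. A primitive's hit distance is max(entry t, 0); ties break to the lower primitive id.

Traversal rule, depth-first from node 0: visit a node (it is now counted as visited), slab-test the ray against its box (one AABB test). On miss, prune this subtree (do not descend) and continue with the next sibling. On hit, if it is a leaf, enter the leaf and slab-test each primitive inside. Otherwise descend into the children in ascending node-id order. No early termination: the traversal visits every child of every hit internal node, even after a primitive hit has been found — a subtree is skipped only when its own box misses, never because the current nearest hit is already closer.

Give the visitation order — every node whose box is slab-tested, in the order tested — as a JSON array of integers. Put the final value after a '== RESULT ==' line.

Traverse from the root:
N0 x:[17,75/2] y:[37/2,71/2] z:[34,68] -> hit [34,71/2], descend [6, 10, 11, 12]
  N6 x:[65/2,75/2] y:[49/2,71/2] z:[34,53] -> hit [34,71/2], descend [4, 8]
    N4 x:[67/2,71/2] y:[65/2,71/2] z:[34,35] -> hit [34,35] leaf, test {P10@t=34}
    N8 x:[65/2,75/2] y:[49/2,59/2] z:[45,53] -> miss, prune
  N10 x:[18,26] y:[37/2,45/2] z:[44,64] -> miss, prune
  N11 x:[17,47/2] y:[51/2,31] z:[50,68] -> miss, prune
  N12 x:[25,37] y:[27,67/2] z:[50,68] -> miss, prune

Summary -> nodes [0, 6, 4, 8, 10, 11, 12]; box-tests=7; leaf-entries=1; first=P10

== RESULT ==
[0, 6, 4, 8, 10, 11, 12]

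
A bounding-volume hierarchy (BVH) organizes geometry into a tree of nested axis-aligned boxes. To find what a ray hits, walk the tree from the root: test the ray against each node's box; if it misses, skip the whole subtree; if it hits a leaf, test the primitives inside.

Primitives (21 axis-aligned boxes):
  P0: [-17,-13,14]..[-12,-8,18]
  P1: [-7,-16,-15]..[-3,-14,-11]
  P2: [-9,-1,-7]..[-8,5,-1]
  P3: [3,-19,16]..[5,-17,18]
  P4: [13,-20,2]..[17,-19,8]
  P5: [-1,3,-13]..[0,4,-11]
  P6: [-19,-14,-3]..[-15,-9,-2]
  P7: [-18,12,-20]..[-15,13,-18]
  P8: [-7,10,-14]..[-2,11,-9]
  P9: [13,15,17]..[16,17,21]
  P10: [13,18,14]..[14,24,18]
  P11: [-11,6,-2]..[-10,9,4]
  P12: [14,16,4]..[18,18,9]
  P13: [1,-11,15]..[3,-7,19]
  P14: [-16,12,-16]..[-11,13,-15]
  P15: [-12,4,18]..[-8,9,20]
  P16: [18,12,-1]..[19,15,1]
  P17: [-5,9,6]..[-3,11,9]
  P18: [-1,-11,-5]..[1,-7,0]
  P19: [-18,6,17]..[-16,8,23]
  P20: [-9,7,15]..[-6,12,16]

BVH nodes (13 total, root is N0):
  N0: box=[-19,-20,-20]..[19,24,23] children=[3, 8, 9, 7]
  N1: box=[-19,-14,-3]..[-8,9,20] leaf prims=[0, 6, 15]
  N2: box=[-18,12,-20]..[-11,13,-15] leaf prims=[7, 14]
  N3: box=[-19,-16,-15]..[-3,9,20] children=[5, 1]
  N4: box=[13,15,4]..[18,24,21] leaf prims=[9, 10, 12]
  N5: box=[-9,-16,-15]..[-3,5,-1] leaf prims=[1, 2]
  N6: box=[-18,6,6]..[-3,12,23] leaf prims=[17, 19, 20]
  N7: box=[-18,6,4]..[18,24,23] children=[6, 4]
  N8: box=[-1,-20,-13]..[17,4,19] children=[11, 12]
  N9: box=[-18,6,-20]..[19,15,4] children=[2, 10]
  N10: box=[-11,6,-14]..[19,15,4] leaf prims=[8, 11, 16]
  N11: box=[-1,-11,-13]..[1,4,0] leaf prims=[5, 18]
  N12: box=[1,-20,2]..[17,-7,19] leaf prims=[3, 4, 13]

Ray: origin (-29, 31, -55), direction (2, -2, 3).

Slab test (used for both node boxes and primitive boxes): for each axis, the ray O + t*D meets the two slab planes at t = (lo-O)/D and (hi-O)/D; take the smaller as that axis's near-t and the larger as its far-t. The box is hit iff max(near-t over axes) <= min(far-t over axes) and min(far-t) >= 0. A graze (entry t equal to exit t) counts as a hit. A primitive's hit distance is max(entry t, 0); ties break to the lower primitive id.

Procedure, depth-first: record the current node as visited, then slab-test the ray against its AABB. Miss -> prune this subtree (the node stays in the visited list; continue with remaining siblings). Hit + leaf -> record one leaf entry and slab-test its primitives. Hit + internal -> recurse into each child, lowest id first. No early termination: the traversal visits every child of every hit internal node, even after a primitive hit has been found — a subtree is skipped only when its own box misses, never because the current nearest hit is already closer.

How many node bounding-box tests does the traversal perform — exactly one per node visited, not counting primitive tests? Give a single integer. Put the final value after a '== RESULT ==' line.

Trace the traversal:
N0 x:[5,24] y:[7/2,51/2] z:[35/3,26] -> hit [35/3,24], descend [3, 7, 8, 9]
  N3 x:[5,13] y:[11,47/2] z:[40/3,25] -> miss, prune
  N7 x:[11/2,47/2] y:[7/2,25/2] z:[59/3,26] -> miss, prune
  N8 x:[14,23] y:[27/2,51/2] z:[14,74/3] -> hit [14,23], descend [11, 12]
    N11 x:[14,15] y:[27/2,21] z:[14,55/3] -> hit [14,15] leaf, test {P5@t=14, P18(miss)}
    N12 x:[15,23] y:[19,51/2] z:[19,74/3] -> hit [19,23] leaf, test {P3(miss), P4(miss), P13(miss)}
  N9 x:[11/2,24] y:[8,25/2] z:[35/3,59/3] -> hit [35/3,25/2], descend [2, 10]
    N2 x:[11/2,9] y:[9,19/2] z:[35/3,40/3] -> miss, prune
    N10 x:[9,24] y:[8,25/2] z:[41/3,59/3] -> miss, prune

order=[0, 3, 7, 8, 11, 12, 9, 2, 10]  |boxes|=9  |leaves|=2  hit=P5

== RESULT ==
9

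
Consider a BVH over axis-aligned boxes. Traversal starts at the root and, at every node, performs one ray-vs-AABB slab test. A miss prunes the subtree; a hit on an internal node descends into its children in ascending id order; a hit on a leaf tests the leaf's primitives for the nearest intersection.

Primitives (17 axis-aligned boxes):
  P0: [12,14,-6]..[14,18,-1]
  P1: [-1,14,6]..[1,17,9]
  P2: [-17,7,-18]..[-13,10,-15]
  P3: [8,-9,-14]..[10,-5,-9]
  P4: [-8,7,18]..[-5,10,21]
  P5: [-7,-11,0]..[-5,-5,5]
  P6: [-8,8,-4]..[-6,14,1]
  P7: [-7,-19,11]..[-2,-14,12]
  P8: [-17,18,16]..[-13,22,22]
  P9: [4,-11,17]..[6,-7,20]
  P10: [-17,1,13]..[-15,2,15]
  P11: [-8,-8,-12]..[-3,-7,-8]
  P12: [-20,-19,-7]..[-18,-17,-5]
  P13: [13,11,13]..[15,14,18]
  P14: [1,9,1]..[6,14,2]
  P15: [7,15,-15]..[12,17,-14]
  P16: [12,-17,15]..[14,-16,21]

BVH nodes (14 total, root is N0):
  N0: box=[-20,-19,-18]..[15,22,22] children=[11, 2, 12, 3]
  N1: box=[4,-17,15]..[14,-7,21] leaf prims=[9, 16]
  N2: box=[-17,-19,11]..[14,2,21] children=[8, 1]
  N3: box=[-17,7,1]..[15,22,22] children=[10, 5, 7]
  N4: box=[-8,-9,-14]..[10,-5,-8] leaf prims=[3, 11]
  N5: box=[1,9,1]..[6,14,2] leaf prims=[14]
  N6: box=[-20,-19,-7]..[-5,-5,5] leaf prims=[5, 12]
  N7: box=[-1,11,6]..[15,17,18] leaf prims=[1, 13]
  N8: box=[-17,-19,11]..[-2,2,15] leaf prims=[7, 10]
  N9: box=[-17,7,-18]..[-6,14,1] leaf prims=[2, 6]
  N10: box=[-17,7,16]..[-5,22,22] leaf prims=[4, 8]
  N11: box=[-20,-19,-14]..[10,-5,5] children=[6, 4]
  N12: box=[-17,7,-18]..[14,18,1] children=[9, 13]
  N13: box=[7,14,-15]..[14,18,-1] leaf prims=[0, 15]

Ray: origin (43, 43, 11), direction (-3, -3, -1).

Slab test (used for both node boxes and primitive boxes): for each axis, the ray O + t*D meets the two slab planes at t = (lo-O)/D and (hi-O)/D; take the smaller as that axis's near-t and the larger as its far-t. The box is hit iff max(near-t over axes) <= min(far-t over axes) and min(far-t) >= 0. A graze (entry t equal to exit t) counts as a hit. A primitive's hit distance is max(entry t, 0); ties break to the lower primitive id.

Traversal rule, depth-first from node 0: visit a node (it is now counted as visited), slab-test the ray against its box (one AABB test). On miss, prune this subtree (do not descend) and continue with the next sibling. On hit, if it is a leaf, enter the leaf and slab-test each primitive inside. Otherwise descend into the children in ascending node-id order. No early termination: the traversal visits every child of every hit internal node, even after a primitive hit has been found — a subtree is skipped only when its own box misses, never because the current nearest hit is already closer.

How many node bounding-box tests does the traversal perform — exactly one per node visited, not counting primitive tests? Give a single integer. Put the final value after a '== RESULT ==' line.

Traverse from the root:
N0 x:[28/3,21] y:[7,62/3] z:[-11,29] -> hit [28/3,62/3], descend [2, 3, 11, 12]
  N2 x:[29/3,20] y:[41/3,62/3] z:[-10,0] -> miss, prune
  N3 x:[28/3,20] y:[7,12] z:[-11,10] -> hit [28/3,10], descend [5, 7, 10]
    N5 x:[37/3,14] y:[29/3,34/3] z:[9,10] -> miss, prune
    N7 x:[28/3,44/3] y:[26/3,32/3] z:[-7,5] -> miss, prune
    N10 x:[16,20] y:[7,12] z:[-11,-5] -> miss, prune
  N11 x:[11,21] y:[16,62/3] z:[6,25] -> hit [16,62/3], descend [4, 6]
    N4 x:[11,17] y:[16,52/3] z:[19,25] -> miss, prune
    N6 x:[16,21] y:[16,62/3] z:[6,18] -> hit [16,18] leaf, test {P5(miss), P12(miss)}
  N12 x:[29/3,20] y:[25/3,12] z:[10,29] -> hit [10,12], descend [9, 13]
    N9 x:[49/3,20] y:[29/3,12] z:[10,29] -> miss, prune
    N13 x:[29/3,12] y:[25/3,29/3] z:[12,26] -> miss, prune

12 AABB tests over nodes [0, 2, 3, 5, 7, 10, 11, 4, 6, 12, 9, 13]; 1 leaf entered; closest miss.

== RESULT ==
12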